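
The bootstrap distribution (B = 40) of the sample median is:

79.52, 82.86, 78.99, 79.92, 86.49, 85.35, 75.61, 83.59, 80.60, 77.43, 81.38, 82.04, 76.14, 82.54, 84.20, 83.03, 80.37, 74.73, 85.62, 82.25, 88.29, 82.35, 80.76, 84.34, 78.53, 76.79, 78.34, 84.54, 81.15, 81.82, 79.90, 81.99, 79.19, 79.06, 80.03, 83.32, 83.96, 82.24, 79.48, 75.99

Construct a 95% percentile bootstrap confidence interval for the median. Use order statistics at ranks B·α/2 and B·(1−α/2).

Sorted replicates: 74.73, 75.61, 75.99, 76.14, 76.79, 77.43, 78.34, 78.53, 78.99, 79.06, 79.19, 79.48, 79.52, 79.90, 79.92, 80.03, 80.37, 80.60, 80.76, 81.15, 81.38, 81.82, 81.99, 82.04, 82.24, 82.25, 82.35, 82.54, 82.86, 83.03, 83.32, 83.59, 83.96, 84.20, 84.34, 84.54, 85.35, 85.62, 86.49, 88.29
α = 0.05; lower rank = 40 × 0.025 = 1; upper rank = 40 × 0.975 = 39.
The 1st smallest replicate is 74.73; the 39th is 86.49.

(74.73, 86.49)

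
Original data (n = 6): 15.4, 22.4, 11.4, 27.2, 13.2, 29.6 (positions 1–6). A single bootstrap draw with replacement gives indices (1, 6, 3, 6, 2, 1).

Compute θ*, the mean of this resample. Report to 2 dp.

θ* = 20.63

Resample values: 15.4, 29.6, 11.4, 29.6, 22.4, 15.4.
Mean = (15.4 + 29.6 + 11.4 + 29.6 + 22.4 + 15.4) / 6 = 123.80 / 6 = 20.63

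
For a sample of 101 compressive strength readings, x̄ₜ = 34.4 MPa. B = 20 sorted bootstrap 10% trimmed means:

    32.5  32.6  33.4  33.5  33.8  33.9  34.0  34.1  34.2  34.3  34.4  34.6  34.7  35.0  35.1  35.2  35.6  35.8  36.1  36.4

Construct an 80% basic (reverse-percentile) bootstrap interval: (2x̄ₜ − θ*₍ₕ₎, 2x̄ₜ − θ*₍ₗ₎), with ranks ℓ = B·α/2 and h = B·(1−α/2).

(33.0, 36.2)

Percentile endpoints at ranks 2 and 18: θ*₍2₎ = 32.6, θ*₍18₎ = 35.8.
Basic interval reflects these around x̄ₜ:
  lower = 2 × 34.4 − 35.8 = 33.0
  upper = 2 × 34.4 − 32.6 = 36.2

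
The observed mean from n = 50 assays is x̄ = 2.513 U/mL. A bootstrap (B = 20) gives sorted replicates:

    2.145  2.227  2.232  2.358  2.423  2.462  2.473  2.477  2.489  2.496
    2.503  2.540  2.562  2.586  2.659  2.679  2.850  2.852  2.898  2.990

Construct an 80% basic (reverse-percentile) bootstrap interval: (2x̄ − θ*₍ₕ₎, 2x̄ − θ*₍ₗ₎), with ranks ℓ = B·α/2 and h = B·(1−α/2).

Percentile endpoints at ranks 2 and 18: θ*₍2₎ = 2.227, θ*₍18₎ = 2.852.
Basic interval reflects these around x̄:
  lower = 2 × 2.513 − 2.852 = 2.174
  upper = 2 × 2.513 − 2.227 = 2.799

(2.174, 2.799)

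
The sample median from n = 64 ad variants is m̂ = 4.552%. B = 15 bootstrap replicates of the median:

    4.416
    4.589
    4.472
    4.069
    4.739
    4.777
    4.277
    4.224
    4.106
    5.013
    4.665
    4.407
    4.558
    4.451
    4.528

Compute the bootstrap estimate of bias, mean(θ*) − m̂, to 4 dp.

mean(θ*) = (4.416 + 4.589 + 4.472 + 4.069 + 4.739 + 4.777 + 4.277 + 4.224 + 4.106 + 5.013 + 4.665 + 4.407 + 4.558 + 4.451 + 4.528) / 15 = 4.48607
bias = 4.48607 − 4.552

bias = −0.0659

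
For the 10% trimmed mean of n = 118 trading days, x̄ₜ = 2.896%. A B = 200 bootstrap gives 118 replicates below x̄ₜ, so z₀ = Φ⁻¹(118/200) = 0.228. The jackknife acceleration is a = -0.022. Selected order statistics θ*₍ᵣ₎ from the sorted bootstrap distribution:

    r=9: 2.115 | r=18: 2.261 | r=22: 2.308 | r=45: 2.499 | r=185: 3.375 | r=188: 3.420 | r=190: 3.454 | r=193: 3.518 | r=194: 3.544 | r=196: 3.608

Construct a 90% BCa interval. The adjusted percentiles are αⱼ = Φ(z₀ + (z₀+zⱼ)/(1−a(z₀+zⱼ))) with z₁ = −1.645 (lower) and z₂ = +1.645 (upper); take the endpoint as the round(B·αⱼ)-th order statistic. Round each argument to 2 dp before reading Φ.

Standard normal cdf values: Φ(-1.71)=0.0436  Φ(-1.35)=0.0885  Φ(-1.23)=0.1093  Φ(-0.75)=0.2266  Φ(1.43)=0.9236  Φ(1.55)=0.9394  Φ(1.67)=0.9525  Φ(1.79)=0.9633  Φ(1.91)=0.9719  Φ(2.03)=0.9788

Lower: z₀ + z₁ = 0.228 + (-1.645) = -1.417; 1 − a(z₀+z₁) = 1 − (-0.022)(-1.417) = 0.9688; argument = 0.228 + (-1.417)/0.9688 = -1.2346 → -1.23.
α₁ = Φ(-1.23) = 0.1093; rank = round(200 × 0.1093) = 22; θ*₍22₎ = 2.308.
Upper: z₀ + z₂ = 1.873; 1 − a(z₀+z₂) = 1.0412; argument = 2.0269 → 2.03; α₂ = 0.9788; rank = 196; θ*₍196₎ = 3.608.

(2.308, 3.608)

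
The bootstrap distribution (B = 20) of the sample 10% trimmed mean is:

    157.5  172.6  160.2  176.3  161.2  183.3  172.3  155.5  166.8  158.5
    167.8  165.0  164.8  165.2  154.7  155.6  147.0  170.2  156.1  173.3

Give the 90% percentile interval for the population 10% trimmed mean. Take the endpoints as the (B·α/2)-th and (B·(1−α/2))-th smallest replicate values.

(147.0, 176.3)

Sorted replicates: 147.0, 154.7, 155.5, 155.6, 156.1, 157.5, 158.5, 160.2, 161.2, 164.8, 165.0, 165.2, 166.8, 167.8, 170.2, 172.3, 172.6, 173.3, 176.3, 183.3
α = 0.10; lower rank = 20 × 0.050 = 1; upper rank = 20 × 0.950 = 19.
The 1st smallest replicate is 147.0; the 19th is 176.3.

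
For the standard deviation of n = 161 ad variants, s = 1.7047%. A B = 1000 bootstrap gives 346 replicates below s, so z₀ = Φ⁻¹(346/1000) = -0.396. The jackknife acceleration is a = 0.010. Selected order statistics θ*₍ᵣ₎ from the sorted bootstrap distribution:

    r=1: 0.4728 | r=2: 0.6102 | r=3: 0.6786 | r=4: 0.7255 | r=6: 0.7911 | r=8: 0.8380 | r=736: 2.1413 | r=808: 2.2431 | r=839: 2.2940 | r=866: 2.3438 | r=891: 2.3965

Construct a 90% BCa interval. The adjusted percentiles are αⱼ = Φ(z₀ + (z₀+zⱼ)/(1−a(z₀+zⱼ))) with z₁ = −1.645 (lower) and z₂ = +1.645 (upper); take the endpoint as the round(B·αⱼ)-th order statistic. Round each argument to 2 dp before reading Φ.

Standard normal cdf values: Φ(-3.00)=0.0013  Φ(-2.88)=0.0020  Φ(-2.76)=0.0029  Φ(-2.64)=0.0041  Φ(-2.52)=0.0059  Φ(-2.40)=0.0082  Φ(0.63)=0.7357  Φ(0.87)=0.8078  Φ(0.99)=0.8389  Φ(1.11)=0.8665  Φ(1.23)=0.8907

(0.8380, 2.2431)

Lower: z₀ + z₁ = -0.396 + (-1.645) = -2.041; 1 − a(z₀+z₁) = 1 − (0.010)(-2.041) = 1.0204; argument = -0.396 + (-2.041)/1.0204 = -2.3962 → -2.40.
α₁ = Φ(-2.40) = 0.0082; rank = round(1000 × 0.0082) = 8; θ*₍8₎ = 0.8380.
Upper: z₀ + z₂ = 1.249; 1 − a(z₀+z₂) = 0.9875; argument = 0.8688 → 0.87; α₂ = 0.8078; rank = 808; θ*₍808₎ = 2.2431.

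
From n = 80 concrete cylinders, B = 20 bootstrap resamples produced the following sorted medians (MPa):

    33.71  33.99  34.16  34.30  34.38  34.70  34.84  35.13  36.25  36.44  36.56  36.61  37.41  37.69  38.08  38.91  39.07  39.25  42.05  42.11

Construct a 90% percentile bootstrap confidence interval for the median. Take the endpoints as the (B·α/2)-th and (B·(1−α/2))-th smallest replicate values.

α = 0.10; lower rank = 20 × 0.050 = 1; upper rank = 20 × 0.950 = 19.
The 1st smallest replicate is 33.71; the 19th is 42.05.

(33.71, 42.05)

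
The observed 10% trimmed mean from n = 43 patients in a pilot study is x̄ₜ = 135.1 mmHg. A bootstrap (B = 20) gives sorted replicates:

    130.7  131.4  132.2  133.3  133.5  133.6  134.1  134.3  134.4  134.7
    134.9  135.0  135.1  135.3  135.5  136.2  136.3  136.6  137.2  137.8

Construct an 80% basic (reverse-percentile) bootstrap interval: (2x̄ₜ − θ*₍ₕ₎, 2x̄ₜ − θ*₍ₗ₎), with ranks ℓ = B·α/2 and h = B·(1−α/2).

(133.6, 138.8)

Percentile endpoints at ranks 2 and 18: θ*₍2₎ = 131.4, θ*₍18₎ = 136.6.
Basic interval reflects these around x̄ₜ:
  lower = 2 × 135.1 − 136.6 = 133.6
  upper = 2 × 135.1 − 131.4 = 138.8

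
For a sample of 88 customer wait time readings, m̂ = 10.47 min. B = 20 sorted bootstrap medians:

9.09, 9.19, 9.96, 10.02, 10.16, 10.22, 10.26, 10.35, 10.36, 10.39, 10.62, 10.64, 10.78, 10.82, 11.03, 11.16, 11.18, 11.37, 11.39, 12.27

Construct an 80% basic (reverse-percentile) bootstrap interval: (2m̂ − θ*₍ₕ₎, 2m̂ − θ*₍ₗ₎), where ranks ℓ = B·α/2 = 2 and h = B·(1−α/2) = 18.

Percentile endpoints at ranks 2 and 18: θ*₍2₎ = 9.19, θ*₍18₎ = 11.37.
Basic interval reflects these around m̂:
  lower = 2 × 10.47 − 11.37 = 9.57
  upper = 2 × 10.47 − 9.19 = 11.75

(9.57, 11.75)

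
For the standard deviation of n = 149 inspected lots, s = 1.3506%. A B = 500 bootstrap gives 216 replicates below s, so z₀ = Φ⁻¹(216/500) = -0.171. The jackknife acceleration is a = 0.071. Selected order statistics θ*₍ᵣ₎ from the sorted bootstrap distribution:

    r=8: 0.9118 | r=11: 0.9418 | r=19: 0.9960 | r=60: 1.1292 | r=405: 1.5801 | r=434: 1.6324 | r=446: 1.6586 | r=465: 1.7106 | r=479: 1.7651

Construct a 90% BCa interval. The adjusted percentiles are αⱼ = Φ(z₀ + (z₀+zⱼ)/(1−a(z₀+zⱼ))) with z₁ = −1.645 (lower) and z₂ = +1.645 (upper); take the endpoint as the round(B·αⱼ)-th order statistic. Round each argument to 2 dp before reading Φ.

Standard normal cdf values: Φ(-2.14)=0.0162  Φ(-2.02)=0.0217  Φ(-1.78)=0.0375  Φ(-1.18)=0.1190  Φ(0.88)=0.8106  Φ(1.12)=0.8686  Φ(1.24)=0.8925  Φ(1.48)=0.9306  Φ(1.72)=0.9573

Lower: z₀ + z₁ = -0.171 + (-1.645) = -1.816; 1 − a(z₀+z₁) = 1 − (0.071)(-1.816) = 1.1289; argument = -0.171 + (-1.816)/1.1289 = -1.7796 → -1.78.
α₁ = Φ(-1.78) = 0.0375; rank = round(500 × 0.0375) = 19; θ*₍19₎ = 0.9960.
Upper: z₀ + z₂ = 1.474; 1 − a(z₀+z₂) = 0.8953; argument = 1.4753 → 1.48; α₂ = 0.9306; rank = 465; θ*₍465₎ = 1.7106.

(0.9960, 1.7106)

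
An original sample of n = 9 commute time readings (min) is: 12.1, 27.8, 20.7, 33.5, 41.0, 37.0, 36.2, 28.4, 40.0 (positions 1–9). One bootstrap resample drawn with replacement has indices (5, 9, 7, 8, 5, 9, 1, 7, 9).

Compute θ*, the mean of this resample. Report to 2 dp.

Resample values: 41.0, 40.0, 36.2, 28.4, 41.0, 40.0, 12.1, 36.2, 40.0.
Mean = (41.0 + 40.0 + 36.2 + 28.4 + 41.0 + 40.0 + 12.1 + 36.2 + 40.0) / 9 = 314.90 / 9 = 34.99

θ* = 34.99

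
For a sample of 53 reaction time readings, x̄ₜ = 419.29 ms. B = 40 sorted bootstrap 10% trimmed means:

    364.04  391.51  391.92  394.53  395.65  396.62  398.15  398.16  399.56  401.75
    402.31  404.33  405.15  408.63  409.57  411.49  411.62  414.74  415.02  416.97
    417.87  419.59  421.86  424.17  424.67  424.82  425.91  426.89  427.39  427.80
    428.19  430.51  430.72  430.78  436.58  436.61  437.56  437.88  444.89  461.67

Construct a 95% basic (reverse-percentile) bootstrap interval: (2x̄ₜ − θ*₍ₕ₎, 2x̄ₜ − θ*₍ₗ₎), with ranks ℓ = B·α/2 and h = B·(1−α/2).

(393.69, 474.54)

Percentile endpoints at ranks 1 and 39: θ*₍1₎ = 364.04, θ*₍39₎ = 444.89.
Basic interval reflects these around x̄ₜ:
  lower = 2 × 419.29 − 444.89 = 393.69
  upper = 2 × 419.29 − 364.04 = 474.54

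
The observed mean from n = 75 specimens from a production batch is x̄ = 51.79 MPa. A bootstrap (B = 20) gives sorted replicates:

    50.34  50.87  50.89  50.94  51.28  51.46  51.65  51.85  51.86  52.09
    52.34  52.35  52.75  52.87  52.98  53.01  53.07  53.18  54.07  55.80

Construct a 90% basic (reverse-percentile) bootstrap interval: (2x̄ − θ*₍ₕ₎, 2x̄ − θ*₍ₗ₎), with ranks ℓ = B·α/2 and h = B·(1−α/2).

Percentile endpoints at ranks 1 and 19: θ*₍1₎ = 50.34, θ*₍19₎ = 54.07.
Basic interval reflects these around x̄:
  lower = 2 × 51.79 − 54.07 = 49.51
  upper = 2 × 51.79 − 50.34 = 53.24

(49.51, 53.24)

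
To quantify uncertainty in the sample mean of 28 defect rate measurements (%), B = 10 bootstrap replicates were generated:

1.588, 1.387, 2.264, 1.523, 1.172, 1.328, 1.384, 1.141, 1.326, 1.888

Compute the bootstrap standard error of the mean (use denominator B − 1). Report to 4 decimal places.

Bootstrap SE is the standard deviation of the 10 replicate means.
Mean of replicates: (1.588 + 1.387 + 2.264 + 1.523 + 1.172 + 1.328 + 1.384 + 1.141 + 1.326 + 1.888) / 10 = 15.00100 / 10 = 1.50010
Sum of squared deviations: (+0.08790)² + (−0.11310)² + (+0.76390)² + (+0.02290)² + (−0.32810)² + (−0.17210)² + (−0.11610)² + (−0.35910)² + (−0.17410)² + (+0.38790)² = 1.06506
Variance = 1.06506 / 9 = 0.11834
SE* = √0.11834

SE* = 0.3440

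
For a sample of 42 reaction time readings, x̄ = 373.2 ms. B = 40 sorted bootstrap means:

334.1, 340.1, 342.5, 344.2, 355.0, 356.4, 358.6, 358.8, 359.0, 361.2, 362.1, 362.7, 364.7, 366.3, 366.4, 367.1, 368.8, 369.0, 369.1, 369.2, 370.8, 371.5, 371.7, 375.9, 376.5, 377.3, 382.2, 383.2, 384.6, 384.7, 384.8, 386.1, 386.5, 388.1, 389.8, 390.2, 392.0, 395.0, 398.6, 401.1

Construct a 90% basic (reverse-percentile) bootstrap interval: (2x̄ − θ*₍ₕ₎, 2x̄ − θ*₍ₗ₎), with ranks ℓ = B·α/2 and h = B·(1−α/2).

Percentile endpoints at ranks 2 and 38: θ*₍2₎ = 340.1, θ*₍38₎ = 395.0.
Basic interval reflects these around x̄:
  lower = 2 × 373.2 − 395.0 = 351.4
  upper = 2 × 373.2 − 340.1 = 406.3

(351.4, 406.3)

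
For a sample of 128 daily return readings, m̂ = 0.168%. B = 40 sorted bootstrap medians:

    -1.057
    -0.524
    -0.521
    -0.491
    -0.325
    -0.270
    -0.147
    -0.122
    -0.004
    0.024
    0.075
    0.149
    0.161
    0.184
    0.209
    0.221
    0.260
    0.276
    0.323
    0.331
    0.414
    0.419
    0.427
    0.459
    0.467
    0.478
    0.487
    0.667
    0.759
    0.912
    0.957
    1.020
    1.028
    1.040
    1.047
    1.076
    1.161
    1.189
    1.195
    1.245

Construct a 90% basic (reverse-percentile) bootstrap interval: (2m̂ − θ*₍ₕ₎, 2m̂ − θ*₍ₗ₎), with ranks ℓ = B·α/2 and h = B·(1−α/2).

Percentile endpoints at ranks 2 and 38: θ*₍2₎ = -0.524, θ*₍38₎ = 1.189.
Basic interval reflects these around m̂:
  lower = 2 × 0.168 − 1.189 = -0.853
  upper = 2 × 0.168 − -0.524 = 0.860

(-0.853, 0.860)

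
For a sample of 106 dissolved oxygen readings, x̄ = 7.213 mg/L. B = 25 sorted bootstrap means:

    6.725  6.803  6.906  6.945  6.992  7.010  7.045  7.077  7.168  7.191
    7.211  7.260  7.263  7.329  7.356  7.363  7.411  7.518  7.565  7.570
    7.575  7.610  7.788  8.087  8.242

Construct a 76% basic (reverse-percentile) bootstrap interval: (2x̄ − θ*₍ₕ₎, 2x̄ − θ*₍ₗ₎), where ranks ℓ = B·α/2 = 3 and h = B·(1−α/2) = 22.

Percentile endpoints at ranks 3 and 22: θ*₍3₎ = 6.906, θ*₍22₎ = 7.610.
Basic interval reflects these around x̄:
  lower = 2 × 7.213 − 7.610 = 6.816
  upper = 2 × 7.213 − 6.906 = 7.520

(6.816, 7.520)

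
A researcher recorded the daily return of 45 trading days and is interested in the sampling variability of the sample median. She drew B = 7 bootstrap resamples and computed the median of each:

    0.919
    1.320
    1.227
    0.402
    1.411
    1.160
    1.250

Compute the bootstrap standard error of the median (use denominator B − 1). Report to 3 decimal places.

SE* = 0.343

Bootstrap SE is the standard deviation of the 7 replicate medians.
Mean of replicates: (0.919 + 1.320 + 1.227 + 0.402 + 1.411 + 1.160 + 1.250) / 7 = 7.6890 / 7 = 1.0984
Sum of squared deviations: (−0.1794)² + (+0.2216)² + (+0.1286)² + (−0.6964)² + (+0.3126)² + (+0.0616)² + (+0.1516)² = 0.7073
Variance = 0.7073 / 6 = 0.1179
SE* = √0.1179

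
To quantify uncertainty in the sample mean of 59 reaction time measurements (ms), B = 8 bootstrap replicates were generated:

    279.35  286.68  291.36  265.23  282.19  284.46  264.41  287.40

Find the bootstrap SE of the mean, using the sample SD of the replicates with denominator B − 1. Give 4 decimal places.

SE* = 10.1037

Bootstrap SE is the standard deviation of the 8 replicate means.
Mean of replicates: (279.35 + 286.68 + 291.36 + 265.23 + 282.19 + 284.46 + 264.41 + 287.40) / 8 = 2241.08000 / 8 = 280.13500
Sum of squared deviations: (−0.78500)² + (+6.54500)² + (+11.22500)² + (−14.90500)² + (+2.05500)² + (+4.32500)² + (−15.72500)² + (+7.26500)² = 714.59740
Variance = 714.59740 / 7 = 102.08534
SE* = √102.08534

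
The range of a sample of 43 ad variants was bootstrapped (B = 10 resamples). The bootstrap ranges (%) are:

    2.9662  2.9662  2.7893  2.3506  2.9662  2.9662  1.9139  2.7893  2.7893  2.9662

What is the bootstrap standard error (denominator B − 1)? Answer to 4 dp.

Bootstrap SE is the standard deviation of the 10 replicate ranges.
Mean of replicates: (2.9662 + 2.9662 + 2.7893 + 2.3506 + 2.9662 + 2.9662 + 1.9139 + 2.7893 + 2.7893 + 2.9662) / 10 = 27.46340 / 10 = 2.74634
Sum of squared deviations: (+0.21986)² + (+0.21986)² + (+0.04296)² + (−0.39574)² + (+0.21986)² + (+0.21986)² + (−0.83244)² + (+0.04296)² + (+0.04296)² + (+0.21986)² = 1.09680
Variance = 1.09680 / 9 = 0.12187
SE* = √0.12187

SE* = 0.3491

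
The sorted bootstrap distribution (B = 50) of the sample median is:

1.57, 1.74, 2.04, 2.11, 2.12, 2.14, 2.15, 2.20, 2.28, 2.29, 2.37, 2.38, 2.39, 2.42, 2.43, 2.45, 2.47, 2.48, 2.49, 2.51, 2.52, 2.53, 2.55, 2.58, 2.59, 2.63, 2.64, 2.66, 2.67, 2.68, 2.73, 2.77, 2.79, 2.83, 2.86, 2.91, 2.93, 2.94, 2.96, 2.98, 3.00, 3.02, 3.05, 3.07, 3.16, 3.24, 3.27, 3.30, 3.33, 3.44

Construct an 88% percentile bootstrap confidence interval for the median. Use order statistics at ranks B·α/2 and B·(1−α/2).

α = 0.12; lower rank = 50 × 0.060 = 3; upper rank = 50 × 0.940 = 47.
The 3rd smallest replicate is 2.04; the 47th is 3.27.

(2.04, 3.27)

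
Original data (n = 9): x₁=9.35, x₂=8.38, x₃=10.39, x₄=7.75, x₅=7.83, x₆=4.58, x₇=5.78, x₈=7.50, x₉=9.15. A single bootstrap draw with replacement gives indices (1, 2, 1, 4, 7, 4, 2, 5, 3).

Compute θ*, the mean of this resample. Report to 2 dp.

Resample values: 9.35, 8.38, 9.35, 7.75, 5.78, 7.75, 8.38, 7.83, 10.39.
Mean = (9.35 + 8.38 + 9.35 + 7.75 + 5.78 + 7.75 + 8.38 + 7.83 + 10.39) / 9 = 74.960 / 9 = 8.33

θ* = 8.33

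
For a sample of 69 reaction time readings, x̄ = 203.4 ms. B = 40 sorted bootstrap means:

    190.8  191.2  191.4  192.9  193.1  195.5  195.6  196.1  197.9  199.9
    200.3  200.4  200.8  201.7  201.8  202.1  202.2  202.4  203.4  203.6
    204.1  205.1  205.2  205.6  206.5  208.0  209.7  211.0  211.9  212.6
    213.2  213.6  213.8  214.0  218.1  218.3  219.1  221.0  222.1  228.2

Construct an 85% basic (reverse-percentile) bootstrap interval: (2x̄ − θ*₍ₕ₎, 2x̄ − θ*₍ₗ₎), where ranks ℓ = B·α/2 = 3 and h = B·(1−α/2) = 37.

(187.7, 215.4)

Percentile endpoints at ranks 3 and 37: θ*₍3₎ = 191.4, θ*₍37₎ = 219.1.
Basic interval reflects these around x̄:
  lower = 2 × 203.4 − 219.1 = 187.7
  upper = 2 × 203.4 − 191.4 = 215.4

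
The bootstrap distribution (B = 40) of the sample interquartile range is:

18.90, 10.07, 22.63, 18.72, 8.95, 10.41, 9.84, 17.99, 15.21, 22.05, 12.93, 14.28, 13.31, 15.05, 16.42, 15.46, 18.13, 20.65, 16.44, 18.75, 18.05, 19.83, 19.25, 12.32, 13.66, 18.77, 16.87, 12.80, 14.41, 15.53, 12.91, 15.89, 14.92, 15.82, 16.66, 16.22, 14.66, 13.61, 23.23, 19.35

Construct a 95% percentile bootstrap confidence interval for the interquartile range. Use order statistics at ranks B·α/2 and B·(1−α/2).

Sorted replicates: 8.95, 9.84, 10.07, 10.41, 12.32, 12.80, 12.91, 12.93, 13.31, 13.61, 13.66, 14.28, 14.41, 14.66, 14.92, 15.05, 15.21, 15.46, 15.53, 15.82, 15.89, 16.22, 16.42, 16.44, 16.66, 16.87, 17.99, 18.05, 18.13, 18.72, 18.75, 18.77, 18.90, 19.25, 19.35, 19.83, 20.65, 22.05, 22.63, 23.23
α = 0.05; lower rank = 40 × 0.025 = 1; upper rank = 40 × 0.975 = 39.
The 1st smallest replicate is 8.95; the 39th is 22.63.

(8.95, 22.63)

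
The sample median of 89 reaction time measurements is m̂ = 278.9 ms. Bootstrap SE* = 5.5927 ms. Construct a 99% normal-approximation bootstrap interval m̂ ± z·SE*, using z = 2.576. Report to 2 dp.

(264.49, 293.31)

Margin = 2.576 × 5.5927 = 14.407
Interval: 278.9 ± 14.407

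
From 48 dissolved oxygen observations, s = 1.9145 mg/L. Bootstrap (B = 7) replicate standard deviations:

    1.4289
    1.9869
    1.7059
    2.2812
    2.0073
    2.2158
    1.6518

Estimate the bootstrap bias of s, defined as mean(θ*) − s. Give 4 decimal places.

bias = −0.0177

mean(θ*) = (1.4289 + 1.9869 + 1.7059 + 2.2812 + 2.0073 + 2.2158 + 1.6518) / 7 = 1.89683
bias = 1.89683 − 1.9145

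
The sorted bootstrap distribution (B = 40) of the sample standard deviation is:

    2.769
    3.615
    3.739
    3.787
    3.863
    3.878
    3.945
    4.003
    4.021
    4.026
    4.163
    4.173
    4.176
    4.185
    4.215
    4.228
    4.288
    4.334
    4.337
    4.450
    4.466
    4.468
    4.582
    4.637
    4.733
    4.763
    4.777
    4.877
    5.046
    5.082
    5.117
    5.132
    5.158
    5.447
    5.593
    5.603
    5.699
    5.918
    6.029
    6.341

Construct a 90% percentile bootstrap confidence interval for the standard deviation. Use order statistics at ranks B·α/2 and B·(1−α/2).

(3.615, 5.918)

α = 0.10; lower rank = 40 × 0.050 = 2; upper rank = 40 × 0.950 = 38.
The 2nd smallest replicate is 3.615; the 38th is 5.918.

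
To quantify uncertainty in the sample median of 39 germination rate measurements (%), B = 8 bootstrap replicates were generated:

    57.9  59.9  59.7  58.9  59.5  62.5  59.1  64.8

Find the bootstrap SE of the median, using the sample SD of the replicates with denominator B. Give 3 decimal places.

SE* = 2.104

Bootstrap SE is the standard deviation of the 8 replicate medians.
Mean of replicates: (57.9 + 59.9 + 59.7 + 58.9 + 59.5 + 62.5 + 59.1 + 64.8) / 8 = 482.3000 / 8 = 60.2875
Sum of squared deviations: (−2.3875)² + (−0.3875)² + (−0.5875)² + (−1.3875)² + (−0.7875)² + (+2.2125)² + (−1.1875)² + (+4.5125)² = 35.4087
Variance = 35.4087 / 8 = 4.4261
SE* = √4.4261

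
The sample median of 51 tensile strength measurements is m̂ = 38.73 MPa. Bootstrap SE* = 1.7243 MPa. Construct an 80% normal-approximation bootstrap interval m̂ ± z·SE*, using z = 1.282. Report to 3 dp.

Margin = 1.282 × 1.7243 = 2.2106
Interval: 38.73 ± 2.2106

(36.519, 40.941)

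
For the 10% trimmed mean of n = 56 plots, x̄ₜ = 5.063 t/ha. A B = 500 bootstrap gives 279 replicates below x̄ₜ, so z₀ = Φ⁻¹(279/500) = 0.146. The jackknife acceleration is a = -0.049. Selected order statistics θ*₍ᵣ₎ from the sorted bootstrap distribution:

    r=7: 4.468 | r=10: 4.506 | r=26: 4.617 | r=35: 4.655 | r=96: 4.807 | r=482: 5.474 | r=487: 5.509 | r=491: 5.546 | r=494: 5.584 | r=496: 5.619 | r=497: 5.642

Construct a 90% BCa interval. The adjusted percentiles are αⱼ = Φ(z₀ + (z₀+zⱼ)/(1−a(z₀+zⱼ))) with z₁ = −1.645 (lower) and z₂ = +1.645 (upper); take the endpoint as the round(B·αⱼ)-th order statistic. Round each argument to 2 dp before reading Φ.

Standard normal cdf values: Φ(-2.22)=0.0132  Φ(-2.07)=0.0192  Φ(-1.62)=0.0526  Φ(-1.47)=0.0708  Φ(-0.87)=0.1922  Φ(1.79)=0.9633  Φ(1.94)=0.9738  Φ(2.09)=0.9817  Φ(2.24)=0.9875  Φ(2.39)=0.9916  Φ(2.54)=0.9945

Lower: z₀ + z₁ = 0.146 + (-1.645) = -1.499; 1 − a(z₀+z₁) = 1 − (-0.049)(-1.499) = 0.9265; argument = 0.146 + (-1.499)/0.9265 = -1.4718 → -1.47.
α₁ = Φ(-1.47) = 0.0708; rank = round(500 × 0.0708) = 35; θ*₍35₎ = 4.655.
Upper: z₀ + z₂ = 1.791; 1 − a(z₀+z₂) = 1.0878; argument = 1.7925 → 1.79; α₂ = 0.9633; rank = 482; θ*₍482₎ = 5.474.

(4.655, 5.474)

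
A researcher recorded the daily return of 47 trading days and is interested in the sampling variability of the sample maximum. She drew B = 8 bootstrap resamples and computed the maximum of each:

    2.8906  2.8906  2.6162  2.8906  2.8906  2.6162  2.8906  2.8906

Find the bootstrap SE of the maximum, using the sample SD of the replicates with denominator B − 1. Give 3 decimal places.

Bootstrap SE is the standard deviation of the 8 replicate maximums.
Mean of replicates: (2.8906 + 2.8906 + 2.6162 + 2.8906 + 2.8906 + 2.6162 + 2.8906 + 2.8906) / 8 = 22.57600 / 8 = 2.82200
Sum of squared deviations: (+0.06860)² + (+0.06860)² + (−0.20580)² + (+0.06860)² + (+0.06860)² + (−0.20580)² + (+0.06860)² + (+0.06860)² = 0.11294
Variance = 0.11294 / 7 = 0.01613
SE* = √0.01613

SE* = 0.127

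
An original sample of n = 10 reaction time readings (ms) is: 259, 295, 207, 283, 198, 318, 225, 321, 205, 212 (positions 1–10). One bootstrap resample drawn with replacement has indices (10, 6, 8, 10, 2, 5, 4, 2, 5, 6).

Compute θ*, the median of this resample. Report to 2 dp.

θ* = 289.00

Resample values: 212, 318, 321, 212, 295, 198, 283, 295, 198, 318.
Sorted: 198, 198, 212, 212, 283, 295, 295, 318, 318, 321
Median = average of the two middle values = 289.00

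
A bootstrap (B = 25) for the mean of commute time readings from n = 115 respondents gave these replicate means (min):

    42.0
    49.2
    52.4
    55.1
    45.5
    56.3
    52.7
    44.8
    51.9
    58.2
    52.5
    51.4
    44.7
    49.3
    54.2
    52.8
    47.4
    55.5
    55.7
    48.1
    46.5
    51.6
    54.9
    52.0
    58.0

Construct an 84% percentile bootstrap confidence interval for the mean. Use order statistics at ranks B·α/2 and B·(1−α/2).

Sorted replicates: 42.0, 44.7, 44.8, 45.5, 46.5, 47.4, 48.1, 49.2, 49.3, 51.4, 51.6, 51.9, 52.0, 52.4, 52.5, 52.7, 52.8, 54.2, 54.9, 55.1, 55.5, 55.7, 56.3, 58.0, 58.2
α = 0.16; lower rank = 25 × 0.080 = 2; upper rank = 25 × 0.920 = 23.
The 2nd smallest replicate is 44.7; the 23rd is 56.3.

(44.7, 56.3)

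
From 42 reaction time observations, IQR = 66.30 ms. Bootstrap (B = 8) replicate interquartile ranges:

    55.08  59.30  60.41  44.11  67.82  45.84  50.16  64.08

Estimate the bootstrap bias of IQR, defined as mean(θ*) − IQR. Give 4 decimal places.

bias = −10.4500

mean(θ*) = (55.08 + 59.30 + 60.41 + 44.11 + 67.82 + 45.84 + 50.16 + 64.08) / 8 = 55.85000
bias = 55.85000 − 66.30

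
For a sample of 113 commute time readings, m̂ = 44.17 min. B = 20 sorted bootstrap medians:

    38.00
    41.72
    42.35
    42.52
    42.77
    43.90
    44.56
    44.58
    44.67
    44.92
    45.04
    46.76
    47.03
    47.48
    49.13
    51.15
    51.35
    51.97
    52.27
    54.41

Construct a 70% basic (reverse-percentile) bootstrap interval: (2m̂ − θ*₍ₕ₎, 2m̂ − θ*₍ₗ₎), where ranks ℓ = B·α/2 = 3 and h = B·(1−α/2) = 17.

(36.99, 45.99)

Percentile endpoints at ranks 3 and 17: θ*₍3₎ = 42.35, θ*₍17₎ = 51.35.
Basic interval reflects these around m̂:
  lower = 2 × 44.17 − 51.35 = 36.99
  upper = 2 × 44.17 − 42.35 = 45.99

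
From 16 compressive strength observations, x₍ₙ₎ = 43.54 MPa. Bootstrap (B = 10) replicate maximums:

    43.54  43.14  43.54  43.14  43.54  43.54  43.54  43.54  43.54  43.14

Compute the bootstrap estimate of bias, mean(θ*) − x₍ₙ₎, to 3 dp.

mean(θ*) = (43.54 + 43.14 + 43.54 + 43.14 + 43.54 + 43.54 + 43.54 + 43.54 + 43.54 + 43.14) / 10 = 43.4200
bias = 43.4200 − 43.54

bias = −0.120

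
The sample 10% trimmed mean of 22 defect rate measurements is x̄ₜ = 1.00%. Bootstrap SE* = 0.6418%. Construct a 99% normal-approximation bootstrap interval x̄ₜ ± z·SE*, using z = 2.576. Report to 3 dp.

(-0.653, 2.653)

Margin = 2.576 × 0.6418 = 1.6533
Interval: 1.00 ± 1.6533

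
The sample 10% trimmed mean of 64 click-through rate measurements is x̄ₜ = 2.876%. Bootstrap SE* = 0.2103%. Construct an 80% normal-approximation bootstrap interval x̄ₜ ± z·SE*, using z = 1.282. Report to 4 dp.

(2.6064, 3.1456)

Margin = 1.282 × 0.2103 = 0.26960
Interval: 2.876 ± 0.26960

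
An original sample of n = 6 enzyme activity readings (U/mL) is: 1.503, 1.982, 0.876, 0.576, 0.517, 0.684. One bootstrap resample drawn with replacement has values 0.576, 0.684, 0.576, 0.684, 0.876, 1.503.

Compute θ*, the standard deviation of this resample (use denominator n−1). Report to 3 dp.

Mean = 0.8165; sum of squared deviations = 0.6256
s² = 0.6256 / 5 = 0.1251
s = √0.1251 = 0.354

θ* = 0.354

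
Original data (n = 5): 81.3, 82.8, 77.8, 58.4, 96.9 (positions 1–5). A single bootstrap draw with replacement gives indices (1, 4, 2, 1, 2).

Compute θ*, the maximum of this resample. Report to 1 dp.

θ* = 82.8

Resample values: 81.3, 58.4, 82.8, 81.3, 82.8.
Maximum = 82.8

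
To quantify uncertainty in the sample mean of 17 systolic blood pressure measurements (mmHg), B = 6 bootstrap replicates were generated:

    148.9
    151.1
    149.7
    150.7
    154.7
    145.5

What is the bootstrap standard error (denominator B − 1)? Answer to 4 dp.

Bootstrap SE is the standard deviation of the 6 replicate means.
Mean of replicates: (148.9 + 151.1 + 149.7 + 150.7 + 154.7 + 145.5) / 6 = 900.60000 / 6 = 150.10000
Sum of squared deviations: (−1.20000)² + (+1.00000)² + (−0.40000)² + (+0.60000)² + (+4.60000)² + (−4.60000)² = 45.28000
Variance = 45.28000 / 5 = 9.05600
SE* = √9.05600

SE* = 3.0093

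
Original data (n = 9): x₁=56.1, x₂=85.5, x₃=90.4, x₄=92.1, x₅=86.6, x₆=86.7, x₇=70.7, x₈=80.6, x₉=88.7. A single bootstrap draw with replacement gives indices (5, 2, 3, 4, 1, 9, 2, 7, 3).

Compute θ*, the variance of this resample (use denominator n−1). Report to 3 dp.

θ* = 140.634

Resample values: 86.6, 85.5, 90.4, 92.1, 56.1, 88.7, 85.5, 70.7, 90.4.
Mean = 82.8889; sum of squared deviations = 1125.0689
s² = 1125.0689 / 8 = 140.6336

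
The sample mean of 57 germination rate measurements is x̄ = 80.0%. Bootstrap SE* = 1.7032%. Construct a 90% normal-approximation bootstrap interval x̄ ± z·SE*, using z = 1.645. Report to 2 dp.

Margin = 1.645 × 1.7032 = 2.802
Interval: 80.0 ± 2.802

(77.20, 82.80)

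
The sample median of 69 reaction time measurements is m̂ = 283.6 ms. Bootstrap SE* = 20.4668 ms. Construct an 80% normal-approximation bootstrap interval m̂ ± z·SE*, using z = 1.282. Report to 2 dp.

Margin = 1.282 × 20.4668 = 26.238
Interval: 283.6 ± 26.238

(257.36, 309.84)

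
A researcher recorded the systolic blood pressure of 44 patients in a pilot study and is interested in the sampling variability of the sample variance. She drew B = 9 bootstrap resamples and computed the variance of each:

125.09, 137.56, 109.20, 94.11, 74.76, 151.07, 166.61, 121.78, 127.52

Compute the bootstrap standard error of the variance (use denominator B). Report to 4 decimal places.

Bootstrap SE is the standard deviation of the 9 replicate variances.
Mean of replicates: (125.09 + 137.56 + 109.20 + 94.11 + 74.76 + 151.07 + 166.61 + 121.78 + 127.52) / 9 = 1107.70000 / 9 = 123.07778
Sum of squared deviations: (+2.01222)² + (+14.48222)² + (−13.87778)² + (−28.96778)² + (−48.31778)² + (+27.99222)² + (+43.53222)² + (−1.29778)² + (+4.44222)² = 6280.15276
Variance = 6280.15276 / 9 = 697.79475
SE* = √697.79475

SE* = 26.4158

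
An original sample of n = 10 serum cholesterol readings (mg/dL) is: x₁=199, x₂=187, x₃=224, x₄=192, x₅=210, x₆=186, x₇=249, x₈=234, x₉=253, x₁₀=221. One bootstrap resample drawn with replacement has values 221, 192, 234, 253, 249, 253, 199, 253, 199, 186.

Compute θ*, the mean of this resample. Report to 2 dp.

Mean = (221 + 192 + 234 + 253 + 249 + 253 + 199 + 253 + 199 + 186) / 10 = 2239.0 / 10 = 223.90

θ* = 223.90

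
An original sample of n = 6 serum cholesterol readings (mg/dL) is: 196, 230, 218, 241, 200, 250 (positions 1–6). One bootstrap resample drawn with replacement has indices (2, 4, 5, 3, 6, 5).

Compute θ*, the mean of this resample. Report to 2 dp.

Resample values: 230, 241, 200, 218, 250, 200.
Mean = (230 + 241 + 200 + 218 + 250 + 200) / 6 = 1339.0 / 6 = 223.17

θ* = 223.17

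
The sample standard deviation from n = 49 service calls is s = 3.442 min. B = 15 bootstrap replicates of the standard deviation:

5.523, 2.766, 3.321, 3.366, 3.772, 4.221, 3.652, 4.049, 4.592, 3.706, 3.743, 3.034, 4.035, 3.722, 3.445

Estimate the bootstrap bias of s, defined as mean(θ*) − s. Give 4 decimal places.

mean(θ*) = (5.523 + 2.766 + 3.321 + 3.366 + 3.772 + 4.221 + 3.652 + 4.049 + 4.592 + 3.706 + 3.743 + 3.034 + 4.035 + 3.722 + 3.445) / 15 = 3.79647
bias = 3.79647 − 3.442

bias = +0.3545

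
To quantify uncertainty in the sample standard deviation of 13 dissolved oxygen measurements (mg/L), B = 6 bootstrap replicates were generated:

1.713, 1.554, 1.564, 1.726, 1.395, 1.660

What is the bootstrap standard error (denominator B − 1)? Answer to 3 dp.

Bootstrap SE is the standard deviation of the 6 replicate standard deviations.
Mean of replicates: (1.713 + 1.554 + 1.564 + 1.726 + 1.395 + 1.660) / 6 = 9.61200 / 6 = 1.60200
Sum of squared deviations: (+0.11100)² + (−0.04800)² + (−0.03800)² + (+0.12400)² + (−0.20700)² + (+0.05800)² = 0.07766
Variance = 0.07766 / 5 = 0.01553
SE* = √0.01553

SE* = 0.125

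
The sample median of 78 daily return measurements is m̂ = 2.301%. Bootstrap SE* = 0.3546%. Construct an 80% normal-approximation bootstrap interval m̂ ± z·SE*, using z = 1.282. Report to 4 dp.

Margin = 1.282 × 0.3546 = 0.45460
Interval: 2.301 ± 0.45460

(1.8464, 2.7556)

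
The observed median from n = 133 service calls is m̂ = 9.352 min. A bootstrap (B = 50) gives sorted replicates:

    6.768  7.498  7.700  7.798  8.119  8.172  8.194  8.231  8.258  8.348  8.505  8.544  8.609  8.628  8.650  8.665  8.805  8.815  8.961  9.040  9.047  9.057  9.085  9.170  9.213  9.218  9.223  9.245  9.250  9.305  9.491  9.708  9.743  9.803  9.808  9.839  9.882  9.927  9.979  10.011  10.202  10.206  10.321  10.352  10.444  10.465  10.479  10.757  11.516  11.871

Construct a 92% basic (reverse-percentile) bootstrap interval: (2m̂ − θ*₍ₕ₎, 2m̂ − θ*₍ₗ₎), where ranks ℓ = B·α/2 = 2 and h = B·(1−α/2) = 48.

(7.947, 11.206)

Percentile endpoints at ranks 2 and 48: θ*₍2₎ = 7.498, θ*₍48₎ = 10.757.
Basic interval reflects these around m̂:
  lower = 2 × 9.352 − 10.757 = 7.947
  upper = 2 × 9.352 − 7.498 = 11.206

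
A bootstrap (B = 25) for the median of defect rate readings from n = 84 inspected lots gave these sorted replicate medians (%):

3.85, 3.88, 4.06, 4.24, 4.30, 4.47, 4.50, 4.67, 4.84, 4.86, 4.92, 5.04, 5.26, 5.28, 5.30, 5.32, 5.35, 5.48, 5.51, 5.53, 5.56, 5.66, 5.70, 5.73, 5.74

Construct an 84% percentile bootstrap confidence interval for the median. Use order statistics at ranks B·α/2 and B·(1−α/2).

(3.88, 5.70)

α = 0.16; lower rank = 25 × 0.080 = 2; upper rank = 25 × 0.920 = 23.
The 2nd smallest replicate is 3.88; the 23rd is 5.70.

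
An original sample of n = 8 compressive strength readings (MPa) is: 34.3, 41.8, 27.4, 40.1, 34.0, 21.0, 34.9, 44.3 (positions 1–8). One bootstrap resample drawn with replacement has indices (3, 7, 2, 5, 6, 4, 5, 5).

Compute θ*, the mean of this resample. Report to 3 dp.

θ* = 33.400

Resample values: 27.4, 34.9, 41.8, 34.0, 21.0, 40.1, 34.0, 34.0.
Mean = (27.4 + 34.9 + 41.8 + 34.0 + 21.0 + 40.1 + 34.0 + 34.0) / 8 = 267.20 / 8 = 33.400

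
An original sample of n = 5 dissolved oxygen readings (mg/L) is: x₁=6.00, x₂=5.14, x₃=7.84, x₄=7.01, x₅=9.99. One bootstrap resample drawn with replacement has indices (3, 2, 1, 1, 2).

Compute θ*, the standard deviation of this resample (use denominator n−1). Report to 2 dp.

Resample values: 7.84, 5.14, 6.00, 6.00, 5.14.
Mean = 6.0240; sum of squared deviations = 4.8619
s² = 4.8619 / 4 = 1.2155
s = √1.2155 = 1.10

θ* = 1.10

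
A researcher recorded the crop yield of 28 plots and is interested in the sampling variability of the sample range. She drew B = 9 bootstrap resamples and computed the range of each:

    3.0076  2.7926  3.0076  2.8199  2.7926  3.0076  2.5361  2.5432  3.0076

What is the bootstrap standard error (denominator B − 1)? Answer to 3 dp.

Bootstrap SE is the standard deviation of the 9 replicate ranges.
Mean of replicates: (3.0076 + 2.7926 + 3.0076 + 2.8199 + 2.7926 + 3.0076 + 2.5361 + 2.5432 + 3.0076) / 9 = 25.51480 / 9 = 2.83498
Sum of squared deviations: (+0.17262)² + (−0.04238)² + (+0.17262)² + (−0.01508)² + (−0.04238)² + (+0.17262)² + (−0.29888)² + (−0.29178)² + (+0.17262)² = 0.29748
Variance = 0.29748 / 8 = 0.03718
SE* = √0.03718

SE* = 0.193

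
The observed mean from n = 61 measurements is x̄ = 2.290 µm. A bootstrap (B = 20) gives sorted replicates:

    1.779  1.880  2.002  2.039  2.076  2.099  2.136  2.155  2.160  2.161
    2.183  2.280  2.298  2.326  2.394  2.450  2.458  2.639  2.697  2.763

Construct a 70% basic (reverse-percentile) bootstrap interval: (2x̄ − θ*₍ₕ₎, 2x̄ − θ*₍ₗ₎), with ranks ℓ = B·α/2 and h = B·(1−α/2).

Percentile endpoints at ranks 3 and 17: θ*₍3₎ = 2.002, θ*₍17₎ = 2.458.
Basic interval reflects these around x̄:
  lower = 2 × 2.290 − 2.458 = 2.122
  upper = 2 × 2.290 − 2.002 = 2.578

(2.122, 2.578)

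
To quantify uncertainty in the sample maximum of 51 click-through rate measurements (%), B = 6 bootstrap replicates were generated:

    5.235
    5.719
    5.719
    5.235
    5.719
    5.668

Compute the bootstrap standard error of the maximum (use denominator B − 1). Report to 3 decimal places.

Bootstrap SE is the standard deviation of the 6 replicate maximums.
Mean of replicates: (5.235 + 5.719 + 5.719 + 5.235 + 5.719 + 5.668) / 6 = 33.2950 / 6 = 5.5492
Sum of squared deviations: (−0.3142)² + (+0.1698)² + (+0.1698)² + (−0.3142)² + (+0.1698)² + (+0.1188)² = 0.2981
Variance = 0.2981 / 5 = 0.0596
SE* = √0.0596

SE* = 0.244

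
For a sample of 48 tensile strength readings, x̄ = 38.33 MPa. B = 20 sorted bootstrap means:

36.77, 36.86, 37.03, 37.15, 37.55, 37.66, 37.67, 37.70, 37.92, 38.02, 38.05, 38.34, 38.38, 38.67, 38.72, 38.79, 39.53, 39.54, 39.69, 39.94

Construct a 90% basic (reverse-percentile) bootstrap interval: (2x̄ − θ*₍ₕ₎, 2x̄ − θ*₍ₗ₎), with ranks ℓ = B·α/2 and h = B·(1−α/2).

Percentile endpoints at ranks 1 and 19: θ*₍1₎ = 36.77, θ*₍19₎ = 39.69.
Basic interval reflects these around x̄:
  lower = 2 × 38.33 − 39.69 = 36.97
  upper = 2 × 38.33 − 36.77 = 39.89

(36.97, 39.89)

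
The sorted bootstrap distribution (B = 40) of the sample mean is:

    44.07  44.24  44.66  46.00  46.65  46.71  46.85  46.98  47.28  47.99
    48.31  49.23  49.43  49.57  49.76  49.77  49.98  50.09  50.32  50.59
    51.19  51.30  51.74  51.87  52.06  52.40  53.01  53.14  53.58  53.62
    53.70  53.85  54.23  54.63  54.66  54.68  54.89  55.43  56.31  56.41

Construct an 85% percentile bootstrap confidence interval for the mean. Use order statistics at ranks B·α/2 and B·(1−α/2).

(44.66, 54.89)

α = 0.15; lower rank = 40 × 0.075 = 3; upper rank = 40 × 0.925 = 37.
The 3rd smallest replicate is 44.66; the 37th is 54.89.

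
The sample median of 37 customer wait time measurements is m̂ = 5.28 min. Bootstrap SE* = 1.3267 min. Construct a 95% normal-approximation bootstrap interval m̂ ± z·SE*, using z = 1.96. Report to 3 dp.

(2.680, 7.880)

Margin = 1.96 × 1.3267 = 2.6003
Interval: 5.28 ± 2.6003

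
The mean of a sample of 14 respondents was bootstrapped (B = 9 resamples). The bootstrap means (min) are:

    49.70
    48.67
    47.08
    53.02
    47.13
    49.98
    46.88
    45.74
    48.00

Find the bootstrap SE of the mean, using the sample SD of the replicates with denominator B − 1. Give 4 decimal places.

Bootstrap SE is the standard deviation of the 9 replicate means.
Mean of replicates: (49.70 + 48.67 + 47.08 + 53.02 + 47.13 + 49.98 + 46.88 + 45.74 + 48.00) / 9 = 436.20000 / 9 = 48.46667
Sum of squared deviations: (+1.23333)² + (+0.20333)² + (−1.38667)² + (+4.55333)² + (−1.33667)² + (+1.51333)² + (−1.58667)² + (−2.72667)² + (−0.46667)² = 38.46500
Variance = 38.46500 / 8 = 4.80813
SE* = √4.80813

SE* = 2.1927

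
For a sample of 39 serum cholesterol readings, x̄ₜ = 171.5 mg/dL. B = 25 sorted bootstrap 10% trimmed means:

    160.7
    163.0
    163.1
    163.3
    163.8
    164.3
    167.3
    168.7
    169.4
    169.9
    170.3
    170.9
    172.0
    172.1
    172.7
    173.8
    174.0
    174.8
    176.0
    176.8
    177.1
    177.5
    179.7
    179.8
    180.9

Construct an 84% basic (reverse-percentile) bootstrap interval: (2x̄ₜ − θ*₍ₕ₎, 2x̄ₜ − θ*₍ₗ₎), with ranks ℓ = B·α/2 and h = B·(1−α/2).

(163.3, 180.0)

Percentile endpoints at ranks 2 and 23: θ*₍2₎ = 163.0, θ*₍23₎ = 179.7.
Basic interval reflects these around x̄ₜ:
  lower = 2 × 171.5 − 179.7 = 163.3
  upper = 2 × 171.5 − 163.0 = 180.0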